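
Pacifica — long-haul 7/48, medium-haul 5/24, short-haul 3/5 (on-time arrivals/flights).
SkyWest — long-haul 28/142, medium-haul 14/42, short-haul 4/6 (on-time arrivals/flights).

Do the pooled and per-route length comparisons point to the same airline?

Yes

Long-haul: Pacifica 7/48 = 14.6%, SkyWest 28/142 = 19.7% → SkyWest
Medium-haul: Pacifica 5/24 = 20.8%, SkyWest 14/42 = 33.3% → SkyWest
Short-haul: Pacifica 3/5 = 60.0%, SkyWest 4/6 = 66.7% → SkyWest
Overall: Pacifica 15/77 = 19.5%, SkyWest 46/190 = 24.2% → SkyWest
SkyWest wins overall and in every route group — no reversal.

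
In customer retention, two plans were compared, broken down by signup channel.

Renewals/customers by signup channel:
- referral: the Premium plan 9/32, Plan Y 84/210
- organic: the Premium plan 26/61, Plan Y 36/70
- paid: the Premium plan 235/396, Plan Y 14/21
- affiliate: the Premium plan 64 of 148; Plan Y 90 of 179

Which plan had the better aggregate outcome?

Referral: the Premium plan 9/32 = 28.1%, Plan Y 84/210 = 40.0% → Plan Y
Organic: the Premium plan 26/61 = 42.6%, Plan Y 36/70 = 51.4% → Plan Y
Paid: the Premium plan 235/396 = 59.3%, Plan Y 14/21 = 66.7% → Plan Y
Affiliate: the Premium plan 64/148 = 43.2%, Plan Y 90/179 = 50.3% → Plan Y
Overall: the Premium plan 334/637 = 52.4%, Plan Y 224/480 = 46.7% → the Premium plan
(Plan Y wins every signup group but the Premium plan wins overall — Plan Y's customers skew toward the low-rate referral group.)

the Premium plan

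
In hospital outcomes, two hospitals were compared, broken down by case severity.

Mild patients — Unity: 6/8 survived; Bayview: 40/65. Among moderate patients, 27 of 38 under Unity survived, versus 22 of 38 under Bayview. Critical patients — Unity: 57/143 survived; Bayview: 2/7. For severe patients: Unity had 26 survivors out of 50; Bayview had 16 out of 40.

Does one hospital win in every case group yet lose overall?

Mild: Unity 6/8 = 75.0%, Bayview 40/65 = 61.5% → Unity
Moderate: Unity 27/38 = 71.1%, Bayview 22/38 = 57.9% → Unity
Critical: Unity 57/143 = 39.9%, Bayview 2/7 = 28.6% → Unity
Severe: Unity 26/50 = 52.0%, Bayview 16/40 = 40.0% → Unity
Overall: Unity 116/239 = 48.5%, Bayview 80/150 = 53.3% → Bayview
Unity wins each case group but Bayview wins overall — the comparison reverses. Unity's patients skew toward critical, which has a lower base rate.

Yes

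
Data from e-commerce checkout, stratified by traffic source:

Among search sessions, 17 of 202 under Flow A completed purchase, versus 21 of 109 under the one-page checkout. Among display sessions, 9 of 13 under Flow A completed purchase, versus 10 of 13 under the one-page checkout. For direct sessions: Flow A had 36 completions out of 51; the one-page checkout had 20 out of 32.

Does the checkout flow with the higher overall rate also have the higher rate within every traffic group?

No

Search: Flow A 17/202 = 8.4%, the one-page checkout 21/109 = 19.3% → the one-page checkout
Display: Flow A 9/13 = 69.2%, the one-page checkout 10/13 = 76.9% → the one-page checkout
Direct: Flow A 36/51 = 70.6%, the one-page checkout 20/32 = 62.5% → Flow A
Overall: Flow A 62/266 = 23.3%, the one-page checkout 51/154 = 33.1% → the one-page checkout
Neither sweeps: Flow A wins 1 of 3 groups, the one-page checkout wins 2. The one-page checkout wins overall but not every group — no Simpson reversal.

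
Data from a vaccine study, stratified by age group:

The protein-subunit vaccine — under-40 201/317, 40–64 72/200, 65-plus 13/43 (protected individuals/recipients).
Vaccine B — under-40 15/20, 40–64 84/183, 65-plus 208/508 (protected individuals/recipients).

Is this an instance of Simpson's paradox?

Yes

Under-40: the protein-subunit vaccine 201/317 = 63.4%, Vaccine B 15/20 = 75.0% → Vaccine B
40–64: the protein-subunit vaccine 72/200 = 36.0%, Vaccine B 84/183 = 45.9% → Vaccine B
65-plus: the protein-subunit vaccine 13/43 = 30.2%, Vaccine B 208/508 = 40.9% → Vaccine B
Overall: the protein-subunit vaccine 286/560 = 51.1%, Vaccine B 307/711 = 43.2% → the protein-subunit vaccine
Vaccine B wins each age group but the protein-subunit vaccine wins overall — the comparison reverses. Vaccine B's recipients skew toward 65-plus, which has a lower base rate.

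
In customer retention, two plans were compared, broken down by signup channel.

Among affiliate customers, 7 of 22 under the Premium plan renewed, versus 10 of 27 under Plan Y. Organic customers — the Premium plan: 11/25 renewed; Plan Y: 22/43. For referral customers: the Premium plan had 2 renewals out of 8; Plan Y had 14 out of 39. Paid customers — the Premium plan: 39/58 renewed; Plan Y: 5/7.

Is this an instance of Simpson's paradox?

Affiliate: the Premium plan 7/22 = 31.8%, Plan Y 10/27 = 37.0% → Plan Y
Organic: the Premium plan 11/25 = 44.0%, Plan Y 22/43 = 51.2% → Plan Y
Referral: the Premium plan 2/8 = 25.0%, Plan Y 14/39 = 35.9% → Plan Y
Paid: the Premium plan 39/58 = 67.2%, Plan Y 5/7 = 71.4% → Plan Y
Overall: the Premium plan 59/113 = 52.2%, Plan Y 51/116 = 44.0% → the Premium plan
Plan Y wins each signup group but the Premium plan wins overall — the comparison reverses. Plan Y's customers skew toward referral, which has a lower base rate.

Yes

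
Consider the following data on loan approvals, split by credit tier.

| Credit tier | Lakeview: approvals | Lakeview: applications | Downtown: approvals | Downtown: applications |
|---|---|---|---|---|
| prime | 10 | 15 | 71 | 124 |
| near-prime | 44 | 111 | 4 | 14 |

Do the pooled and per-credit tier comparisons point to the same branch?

No

Prime: Lakeview 10/15 = 66.7%, Downtown 71/124 = 57.3% → Lakeview
Near-prime: Lakeview 44/111 = 39.6%, Downtown 4/14 = 28.6% → Lakeview
Overall: Lakeview 54/126 = 42.9%, Downtown 75/138 = 54.3% → Downtown
Lakeview wins each credit group but Downtown wins overall — the comparison reverses. Lakeview's applications skew toward near-prime, which has a lower base rate.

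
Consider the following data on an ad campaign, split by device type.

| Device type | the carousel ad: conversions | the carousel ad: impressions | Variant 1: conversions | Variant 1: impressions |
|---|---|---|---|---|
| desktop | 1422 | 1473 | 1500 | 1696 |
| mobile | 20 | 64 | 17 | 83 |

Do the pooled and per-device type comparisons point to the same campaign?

Desktop: the carousel ad 1422/1473 = 96.5%, Variant 1 1500/1696 = 88.4% → the carousel ad
Mobile: the carousel ad 20/64 = 31.2%, Variant 1 17/83 = 20.5% → the carousel ad
Overall: the carousel ad 1442/1537 = 93.8%, Variant 1 1517/1779 = 85.3% → the carousel ad
The carousel ad wins overall and in every device group — no reversal.

Yes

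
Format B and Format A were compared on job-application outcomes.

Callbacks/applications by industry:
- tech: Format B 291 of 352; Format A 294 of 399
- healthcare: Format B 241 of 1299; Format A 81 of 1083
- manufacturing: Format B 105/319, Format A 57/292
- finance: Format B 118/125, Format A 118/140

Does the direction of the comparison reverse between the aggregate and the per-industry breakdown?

No

Tech: Format B 291/352 = 82.7%, Format A 294/399 = 73.7% → Format B
Healthcare: Format B 241/1299 = 18.6%, Format A 81/1083 = 7.5% → Format B
Manufacturing: Format B 105/319 = 32.9%, Format A 57/292 = 19.5% → Format B
Finance: Format B 118/125 = 94.4%, Format A 118/140 = 84.3% → Format B
Overall: Format B 755/2095 = 36.0%, Format A 550/1914 = 28.7% → Format B
Format B wins overall and in every industry group — no reversal.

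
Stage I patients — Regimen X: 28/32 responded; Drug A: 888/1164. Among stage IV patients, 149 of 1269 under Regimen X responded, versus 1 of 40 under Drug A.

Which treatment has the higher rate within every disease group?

Stage I: Regimen X 28/32 = 87.5%, Drug A 888/1164 = 76.3% → Regimen X
Stage IV: Regimen X 149/1269 = 11.7%, Drug A 1/40 = 2.5% → Regimen X
Regimen X has the higher rate in both groups.

Regimen X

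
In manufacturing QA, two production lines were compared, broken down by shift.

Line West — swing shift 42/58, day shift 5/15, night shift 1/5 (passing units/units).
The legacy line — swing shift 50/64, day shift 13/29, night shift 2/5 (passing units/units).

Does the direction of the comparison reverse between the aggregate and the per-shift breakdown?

No

Swing shift: Line West 42/58 = 72.4%, the legacy line 50/64 = 78.1% → the legacy line
Day shift: Line West 5/15 = 33.3%, the legacy line 13/29 = 44.8% → the legacy line
Night shift: Line West 1/5 = 20.0%, the legacy line 2/5 = 40.0% → the legacy line
Overall: Line West 48/78 = 61.5%, the legacy line 65/98 = 66.3% → the legacy line
The legacy line wins overall and in every shift group — no reversal.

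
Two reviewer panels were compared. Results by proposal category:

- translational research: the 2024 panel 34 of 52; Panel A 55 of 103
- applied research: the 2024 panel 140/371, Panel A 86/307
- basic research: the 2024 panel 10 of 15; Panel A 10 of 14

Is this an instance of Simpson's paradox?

No

Translational research: the 2024 panel 34/52 = 65.4%, Panel A 55/103 = 53.4% → the 2024 panel
Applied research: the 2024 panel 140/371 = 37.7%, Panel A 86/307 = 28.0% → the 2024 panel
Basic research: the 2024 panel 10/15 = 66.7%, Panel A 10/14 = 71.4% → Panel A
Overall: the 2024 panel 184/438 = 42.0%, Panel A 151/424 = 35.6% → the 2024 panel
Neither sweeps: the 2024 panel wins 2 of 3 groups, Panel A wins 1. The 2024 panel wins overall but not every group — no Simpson reversal.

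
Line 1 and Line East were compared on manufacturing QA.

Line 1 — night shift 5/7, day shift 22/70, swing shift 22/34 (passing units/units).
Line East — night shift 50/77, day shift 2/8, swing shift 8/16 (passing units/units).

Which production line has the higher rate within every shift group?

Night shift: Line 1 5/7 = 71.4%, Line East 50/77 = 64.9% → Line 1
Day shift: Line 1 22/70 = 31.4%, Line East 2/8 = 25.0% → Line 1
Swing shift: Line 1 22/34 = 64.7%, Line East 8/16 = 50.0% → Line 1
Line 1 has the higher rate in all 3 groups.

Line 1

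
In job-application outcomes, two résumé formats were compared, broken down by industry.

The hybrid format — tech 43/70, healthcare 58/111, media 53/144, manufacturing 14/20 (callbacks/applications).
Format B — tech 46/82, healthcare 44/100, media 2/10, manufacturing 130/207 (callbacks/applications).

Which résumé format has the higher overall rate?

Tech: the hybrid format 43/70 = 61.4%, Format B 46/82 = 56.1% → the hybrid format
Healthcare: the hybrid format 58/111 = 52.3%, Format B 44/100 = 44.0% → the hybrid format
Media: the hybrid format 53/144 = 36.8%, Format B 2/10 = 20.0% → the hybrid format
Manufacturing: the hybrid format 14/20 = 70.0%, Format B 130/207 = 62.8% → the hybrid format
Overall: the hybrid format 168/345 = 48.7%, Format B 222/399 = 55.6% → Format B
(The hybrid format wins every industry group but Format B wins overall — the hybrid format's applications skew toward the low-rate media group.)

Format B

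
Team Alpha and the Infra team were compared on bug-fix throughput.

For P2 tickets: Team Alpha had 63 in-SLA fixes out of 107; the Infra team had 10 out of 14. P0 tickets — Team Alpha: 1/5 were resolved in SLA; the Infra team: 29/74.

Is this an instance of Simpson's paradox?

P2: Team Alpha 63/107 = 58.9%, the Infra team 10/14 = 71.4% → the Infra team
P0: Team Alpha 1/5 = 20.0%, the Infra team 29/74 = 39.2% → the Infra team
Overall: Team Alpha 64/112 = 57.1%, the Infra team 39/88 = 44.3% → Team Alpha
The Infra team wins each ticket group but Team Alpha wins overall — the comparison reverses. The Infra team's tickets skew toward P0, which has a lower base rate.

Yes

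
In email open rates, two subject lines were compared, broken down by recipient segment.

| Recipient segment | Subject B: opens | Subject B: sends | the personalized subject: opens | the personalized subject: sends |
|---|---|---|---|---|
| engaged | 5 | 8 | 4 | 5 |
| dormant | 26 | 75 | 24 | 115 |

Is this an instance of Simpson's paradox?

No

Engaged: Subject B 5/8 = 62.5%, the personalized subject 4/5 = 80.0% → the personalized subject
Dormant: Subject B 26/75 = 34.7%, the personalized subject 24/115 = 20.9% → Subject B
Overall: Subject B 31/83 = 37.3%, the personalized subject 28/120 = 23.3% → Subject B
Neither sweeps: Subject B wins 1 of 2 groups, the personalized subject wins 1. Subject B wins overall but not every group — no Simpson reversal.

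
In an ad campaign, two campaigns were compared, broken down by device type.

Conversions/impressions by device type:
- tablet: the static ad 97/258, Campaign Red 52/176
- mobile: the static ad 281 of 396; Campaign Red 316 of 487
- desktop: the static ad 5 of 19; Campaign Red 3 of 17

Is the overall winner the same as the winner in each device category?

Yes

Tablet: the static ad 97/258 = 37.6%, Campaign Red 52/176 = 29.5% → the static ad
Mobile: the static ad 281/396 = 71.0%, Campaign Red 316/487 = 64.9% → the static ad
Desktop: the static ad 5/19 = 26.3%, Campaign Red 3/17 = 17.6% → the static ad
Overall: the static ad 383/673 = 56.9%, Campaign Red 371/680 = 54.6% → the static ad
The static ad wins overall and in every device group — no reversal.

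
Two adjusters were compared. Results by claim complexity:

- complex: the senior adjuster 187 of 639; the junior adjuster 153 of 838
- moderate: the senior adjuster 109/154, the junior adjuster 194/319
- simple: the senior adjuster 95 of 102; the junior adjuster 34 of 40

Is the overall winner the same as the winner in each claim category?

Yes

Complex: the senior adjuster 187/639 = 29.3%, the junior adjuster 153/838 = 18.3% → the senior adjuster
Moderate: the senior adjuster 109/154 = 70.8%, the junior adjuster 194/319 = 60.8% → the senior adjuster
Simple: the senior adjuster 95/102 = 93.1%, the junior adjuster 34/40 = 85.0% → the senior adjuster
Overall: the senior adjuster 391/895 = 43.7%, the junior adjuster 381/1197 = 31.8% → the senior adjuster
The senior adjuster wins overall and in every claim group — no reversal.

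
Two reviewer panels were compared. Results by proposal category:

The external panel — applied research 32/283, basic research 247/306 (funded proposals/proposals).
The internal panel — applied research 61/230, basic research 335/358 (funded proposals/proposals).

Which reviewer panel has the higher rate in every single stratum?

the internal panel

Applied research: the external panel 32/283 = 11.3%, the internal panel 61/230 = 26.5% → the internal panel
Basic research: the external panel 247/306 = 80.7%, the internal panel 335/358 = 93.6% → the internal panel
The internal panel has the higher rate in both groups.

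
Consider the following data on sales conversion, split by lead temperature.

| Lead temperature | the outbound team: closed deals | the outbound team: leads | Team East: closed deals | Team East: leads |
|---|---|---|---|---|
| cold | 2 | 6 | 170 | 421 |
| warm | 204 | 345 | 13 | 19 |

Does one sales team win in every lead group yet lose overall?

Yes

Cold: the outbound team 2/6 = 33.3%, Team East 170/421 = 40.4% → Team East
Warm: the outbound team 204/345 = 59.1%, Team East 13/19 = 68.4% → Team East
Overall: the outbound team 206/351 = 58.7%, Team East 183/440 = 41.6% → the outbound team
Team East wins each lead group but the outbound team wins overall — the comparison reverses. Team East's leads skew toward cold, which has a lower base rate.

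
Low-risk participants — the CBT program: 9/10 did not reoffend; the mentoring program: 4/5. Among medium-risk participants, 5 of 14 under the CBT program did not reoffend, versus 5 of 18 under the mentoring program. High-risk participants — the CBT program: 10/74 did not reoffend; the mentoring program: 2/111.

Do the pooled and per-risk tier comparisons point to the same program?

Low-risk: the CBT program 9/10 = 90.0%, the mentoring program 4/5 = 80.0% → the CBT program
Medium-risk: the CBT program 5/14 = 35.7%, the mentoring program 5/18 = 27.8% → the CBT program
High-risk: the CBT program 10/74 = 13.5%, the mentoring program 2/111 = 1.8% → the CBT program
Overall: the CBT program 24/98 = 24.5%, the mentoring program 11/134 = 8.2% → the CBT program
The CBT program wins overall and in every risk group — no reversal.

Yes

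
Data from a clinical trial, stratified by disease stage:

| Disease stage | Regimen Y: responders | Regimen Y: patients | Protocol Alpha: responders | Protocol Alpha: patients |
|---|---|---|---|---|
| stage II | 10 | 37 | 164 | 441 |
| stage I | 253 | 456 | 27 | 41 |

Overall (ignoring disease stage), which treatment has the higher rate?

Regimen Y

Stage II: Regimen Y 10/37 = 27.0%, Protocol Alpha 164/441 = 37.2% → Protocol Alpha
Stage I: Regimen Y 253/456 = 55.5%, Protocol Alpha 27/41 = 65.9% → Protocol Alpha
Overall: Regimen Y 263/493 = 53.3%, Protocol Alpha 191/482 = 39.6% → Regimen Y
(Protocol Alpha wins every disease group but Regimen Y wins overall — Protocol Alpha's patients skew toward the low-rate stage II group.)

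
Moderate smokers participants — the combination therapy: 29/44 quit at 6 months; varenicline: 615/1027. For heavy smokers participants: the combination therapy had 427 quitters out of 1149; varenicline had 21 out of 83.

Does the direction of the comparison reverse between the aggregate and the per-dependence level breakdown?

Yes

Moderate smokers: the combination therapy 29/44 = 65.9%, varenicline 615/1027 = 59.9% → the combination therapy
Heavy smokers: the combination therapy 427/1149 = 37.2%, varenicline 21/83 = 25.3% → the combination therapy
Overall: the combination therapy 456/1193 = 38.2%, varenicline 636/1110 = 57.3% → varenicline
The combination therapy wins each dependence group but varenicline wins overall — the comparison reverses. The combination therapy's participants skew toward heavy smokers, which has a lower base rate.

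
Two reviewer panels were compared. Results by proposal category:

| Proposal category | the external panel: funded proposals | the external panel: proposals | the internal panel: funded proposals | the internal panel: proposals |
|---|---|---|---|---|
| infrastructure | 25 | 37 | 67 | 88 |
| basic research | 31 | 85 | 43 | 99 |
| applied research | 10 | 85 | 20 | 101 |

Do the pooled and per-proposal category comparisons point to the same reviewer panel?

Yes

Infrastructure: the external panel 25/37 = 67.6%, the internal panel 67/88 = 76.1% → the internal panel
Basic research: the external panel 31/85 = 36.5%, the internal panel 43/99 = 43.4% → the internal panel
Applied research: the external panel 10/85 = 11.8%, the internal panel 20/101 = 19.8% → the internal panel
Overall: the external panel 66/207 = 31.9%, the internal panel 130/288 = 45.1% → the internal panel
The internal panel wins overall and in every proposal group — no reversal.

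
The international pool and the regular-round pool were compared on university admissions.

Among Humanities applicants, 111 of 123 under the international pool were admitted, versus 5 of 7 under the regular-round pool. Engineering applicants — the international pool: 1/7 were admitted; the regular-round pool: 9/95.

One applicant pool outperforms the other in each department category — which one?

the international pool

Humanities: the international pool 111/123 = 90.2%, the regular-round pool 5/7 = 71.4% → the international pool
Engineering: the international pool 1/7 = 14.3%, the regular-round pool 9/95 = 9.5% → the international pool
The international pool has the higher rate in both groups.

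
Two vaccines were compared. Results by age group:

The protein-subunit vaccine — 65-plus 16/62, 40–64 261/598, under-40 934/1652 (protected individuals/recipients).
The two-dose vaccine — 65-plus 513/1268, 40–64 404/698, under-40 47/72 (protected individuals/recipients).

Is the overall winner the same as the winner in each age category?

65-plus: the protein-subunit vaccine 16/62 = 25.8%, the two-dose vaccine 513/1268 = 40.5% → the two-dose vaccine
40–64: the protein-subunit vaccine 261/598 = 43.6%, the two-dose vaccine 404/698 = 57.9% → the two-dose vaccine
Under-40: the protein-subunit vaccine 934/1652 = 56.5%, the two-dose vaccine 47/72 = 65.3% → the two-dose vaccine
Overall: the protein-subunit vaccine 1211/2312 = 52.4%, the two-dose vaccine 964/2038 = 47.3% → the protein-subunit vaccine
The two-dose vaccine wins each age group but the protein-subunit vaccine wins overall — the comparison reverses. The two-dose vaccine's recipients skew toward 65-plus, which has a lower base rate.

No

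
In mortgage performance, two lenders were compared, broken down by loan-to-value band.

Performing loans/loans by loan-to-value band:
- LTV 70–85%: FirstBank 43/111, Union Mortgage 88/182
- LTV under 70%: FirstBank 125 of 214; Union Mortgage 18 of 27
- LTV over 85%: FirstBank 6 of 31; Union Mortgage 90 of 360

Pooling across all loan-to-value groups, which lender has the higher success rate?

LTV 70–85%: FirstBank 43/111 = 38.7%, Union Mortgage 88/182 = 48.4% → Union Mortgage
LTV under 70%: FirstBank 125/214 = 58.4%, Union Mortgage 18/27 = 66.7% → Union Mortgage
LTV over 85%: FirstBank 6/31 = 19.4%, Union Mortgage 90/360 = 25.0% → Union Mortgage
Overall: FirstBank 174/356 = 48.9%, Union Mortgage 196/569 = 34.4% → FirstBank
(Union Mortgage wins every loan-to-value group but FirstBank wins overall — Union Mortgage's loans skew toward the low-rate LTV over 85% group.)

FirstBank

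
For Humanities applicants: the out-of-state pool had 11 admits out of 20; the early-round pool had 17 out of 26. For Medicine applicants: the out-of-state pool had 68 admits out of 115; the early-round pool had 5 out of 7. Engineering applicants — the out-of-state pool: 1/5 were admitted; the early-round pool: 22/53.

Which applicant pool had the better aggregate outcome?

Humanities: the out-of-state pool 11/20 = 55.0%, the early-round pool 17/26 = 65.4% → the early-round pool
Medicine: the out-of-state pool 68/115 = 59.1%, the early-round pool 5/7 = 71.4% → the early-round pool
Engineering: the out-of-state pool 1/5 = 20.0%, the early-round pool 22/53 = 41.5% → the early-round pool
Overall: the out-of-state pool 80/140 = 57.1%, the early-round pool 44/86 = 51.2% → the out-of-state pool
(The early-round pool wins every department group but the out-of-state pool wins overall — the early-round pool's applicants skew toward the low-rate Engineering group.)

the out-of-state pool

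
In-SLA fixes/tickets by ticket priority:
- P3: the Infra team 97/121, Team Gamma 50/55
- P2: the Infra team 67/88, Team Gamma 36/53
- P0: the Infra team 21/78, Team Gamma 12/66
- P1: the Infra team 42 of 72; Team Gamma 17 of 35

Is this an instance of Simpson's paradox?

P3: the Infra team 97/121 = 80.2%, Team Gamma 50/55 = 90.9% → Team Gamma
P2: the Infra team 67/88 = 76.1%, Team Gamma 36/53 = 67.9% → the Infra team
P0: the Infra team 21/78 = 26.9%, Team Gamma 12/66 = 18.2% → the Infra team
P1: the Infra team 42/72 = 58.3%, Team Gamma 17/35 = 48.6% → the Infra team
Overall: the Infra team 227/359 = 63.2%, Team Gamma 115/209 = 55.0% → the Infra team
Neither sweeps: the Infra team wins 3 of 4 groups, Team Gamma wins 1. The Infra team wins overall but not every group — no Simpson reversal.

No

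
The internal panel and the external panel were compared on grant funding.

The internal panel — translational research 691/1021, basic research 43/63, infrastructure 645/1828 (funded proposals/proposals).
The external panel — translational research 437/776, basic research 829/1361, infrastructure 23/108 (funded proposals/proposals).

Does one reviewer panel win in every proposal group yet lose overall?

Translational research: the internal panel 691/1021 = 67.7%, the external panel 437/776 = 56.3% → the internal panel
Basic research: the internal panel 43/63 = 68.3%, the external panel 829/1361 = 60.9% → the internal panel
Infrastructure: the internal panel 645/1828 = 35.3%, the external panel 23/108 = 21.3% → the internal panel
Overall: the internal panel 1379/2912 = 47.4%, the external panel 1289/2245 = 57.4% → the external panel
The internal panel wins each proposal group but the external panel wins overall — the comparison reverses. The internal panel's proposals skew toward infrastructure, which has a lower base rate.

Yes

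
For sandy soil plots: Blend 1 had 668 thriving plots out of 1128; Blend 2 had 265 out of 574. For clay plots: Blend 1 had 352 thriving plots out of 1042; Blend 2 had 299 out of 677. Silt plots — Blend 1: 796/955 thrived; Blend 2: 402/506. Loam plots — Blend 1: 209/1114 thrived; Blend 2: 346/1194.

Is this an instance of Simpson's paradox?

Sandy soil: Blend 1 668/1128 = 59.2%, Blend 2 265/574 = 46.2% → Blend 1
Clay: Blend 1 352/1042 = 33.8%, Blend 2 299/677 = 44.2% → Blend 2
Silt: Blend 1 796/955 = 83.4%, Blend 2 402/506 = 79.4% → Blend 1
Loam: Blend 1 209/1114 = 18.8%, Blend 2 346/1194 = 29.0% → Blend 2
Overall: Blend 1 2025/4239 = 47.8%, Blend 2 1312/2951 = 44.5% → Blend 1
Neither sweeps: Blend 1 wins 2 of 4 groups, Blend 2 wins 2. Blend 1 wins overall but not every group — no Simpson reversal.

No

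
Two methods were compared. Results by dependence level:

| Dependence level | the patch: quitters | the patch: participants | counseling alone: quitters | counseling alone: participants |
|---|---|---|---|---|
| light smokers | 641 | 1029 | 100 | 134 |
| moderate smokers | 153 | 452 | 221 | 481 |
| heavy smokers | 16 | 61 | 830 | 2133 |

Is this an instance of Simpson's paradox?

Light smokers: the patch 641/1029 = 62.3%, counseling alone 100/134 = 74.6% → counseling alone
Moderate smokers: the patch 153/452 = 33.8%, counseling alone 221/481 = 45.9% → counseling alone
Heavy smokers: the patch 16/61 = 26.2%, counseling alone 830/2133 = 38.9% → counseling alone
Overall: the patch 810/1542 = 52.5%, counseling alone 1151/2748 = 41.9% → the patch
Counseling alone wins each dependence group but the patch wins overall — the comparison reverses. Counseling alone's participants skew toward heavy smokers, which has a lower base rate.

Yes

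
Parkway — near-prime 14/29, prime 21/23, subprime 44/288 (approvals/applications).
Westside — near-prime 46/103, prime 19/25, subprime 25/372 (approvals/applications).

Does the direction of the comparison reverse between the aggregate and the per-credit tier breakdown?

No

Near-prime: Parkway 14/29 = 48.3%, Westside 46/103 = 44.7% → Parkway
Prime: Parkway 21/23 = 91.3%, Westside 19/25 = 76.0% → Parkway
Subprime: Parkway 44/288 = 15.3%, Westside 25/372 = 6.7% → Parkway
Overall: Parkway 79/340 = 23.2%, Westside 90/500 = 18.0% → Parkway
Parkway wins overall and in every credit group — no reversal.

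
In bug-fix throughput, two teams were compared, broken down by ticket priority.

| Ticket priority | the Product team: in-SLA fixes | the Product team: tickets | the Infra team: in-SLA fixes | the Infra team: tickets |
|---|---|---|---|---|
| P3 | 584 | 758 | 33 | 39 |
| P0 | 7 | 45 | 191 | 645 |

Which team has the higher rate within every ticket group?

P3: the Product team 584/758 = 77.0%, the Infra team 33/39 = 84.6% → the Infra team
P0: the Product team 7/45 = 15.6%, the Infra team 191/645 = 29.6% → the Infra team
The Infra team has the higher rate in both groups.

the Infra team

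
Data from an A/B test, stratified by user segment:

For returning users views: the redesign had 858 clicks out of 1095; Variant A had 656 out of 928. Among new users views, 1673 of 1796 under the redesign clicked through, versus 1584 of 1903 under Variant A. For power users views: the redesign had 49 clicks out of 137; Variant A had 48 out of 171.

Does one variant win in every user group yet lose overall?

No

Returning users: the redesign 858/1095 = 78.4%, Variant A 656/928 = 70.7% → the redesign
New users: the redesign 1673/1796 = 93.2%, Variant A 1584/1903 = 83.2% → the redesign
Power users: the redesign 49/137 = 35.8%, Variant A 48/171 = 28.1% → the redesign
Overall: the redesign 2580/3028 = 85.2%, Variant A 2288/3002 = 76.2% → the redesign
The redesign wins overall and in every user group — no reversal.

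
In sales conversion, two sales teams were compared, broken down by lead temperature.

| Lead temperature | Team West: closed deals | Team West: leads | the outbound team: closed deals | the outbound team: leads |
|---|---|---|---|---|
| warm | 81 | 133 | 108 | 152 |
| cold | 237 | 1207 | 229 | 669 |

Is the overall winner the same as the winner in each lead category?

Yes

Warm: Team West 81/133 = 60.9%, the outbound team 108/152 = 71.1% → the outbound team
Cold: Team West 237/1207 = 19.6%, the outbound team 229/669 = 34.2% → the outbound team
Overall: Team West 318/1340 = 23.7%, the outbound team 337/821 = 41.0% → the outbound team
The outbound team wins overall and in every lead group — no reversal.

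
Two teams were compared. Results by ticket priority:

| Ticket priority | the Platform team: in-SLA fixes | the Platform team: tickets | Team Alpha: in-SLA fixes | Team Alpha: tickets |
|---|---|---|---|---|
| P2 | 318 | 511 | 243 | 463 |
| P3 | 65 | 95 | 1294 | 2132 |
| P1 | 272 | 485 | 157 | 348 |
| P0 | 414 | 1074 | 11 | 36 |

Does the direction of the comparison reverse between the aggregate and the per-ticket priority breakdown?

Yes

P2: the Platform team 318/511 = 62.2%, Team Alpha 243/463 = 52.5% → the Platform team
P3: the Platform team 65/95 = 68.4%, Team Alpha 1294/2132 = 60.7% → the Platform team
P1: the Platform team 272/485 = 56.1%, Team Alpha 157/348 = 45.1% → the Platform team
P0: the Platform team 414/1074 = 38.5%, Team Alpha 11/36 = 30.6% → the Platform team
Overall: the Platform team 1069/2165 = 49.4%, Team Alpha 1705/2979 = 57.2% → Team Alpha
The Platform team wins each ticket group but Team Alpha wins overall — the comparison reverses. The Platform team's tickets skew toward P0, which has a lower base rate.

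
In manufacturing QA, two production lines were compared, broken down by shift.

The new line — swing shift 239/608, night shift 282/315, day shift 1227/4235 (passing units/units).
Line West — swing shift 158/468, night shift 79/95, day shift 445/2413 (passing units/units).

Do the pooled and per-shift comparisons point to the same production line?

Swing shift: the new line 239/608 = 39.3%, Line West 158/468 = 33.8% → the new line
Night shift: the new line 282/315 = 89.5%, Line West 79/95 = 83.2% → the new line
Day shift: the new line 1227/4235 = 29.0%, Line West 445/2413 = 18.4% → the new line
Overall: the new line 1748/5158 = 33.9%, Line West 682/2976 = 22.9% → the new line
The new line wins overall and in every shift group — no reversal.

Yes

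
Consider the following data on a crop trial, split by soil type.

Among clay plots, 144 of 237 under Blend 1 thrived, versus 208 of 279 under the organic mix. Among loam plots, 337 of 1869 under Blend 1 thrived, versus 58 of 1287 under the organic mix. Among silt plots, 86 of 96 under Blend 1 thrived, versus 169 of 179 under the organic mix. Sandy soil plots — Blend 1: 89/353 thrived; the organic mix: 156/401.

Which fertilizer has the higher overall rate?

Clay: Blend 1 144/237 = 60.8%, the organic mix 208/279 = 74.6% → the organic mix
Loam: Blend 1 337/1869 = 18.0%, the organic mix 58/1287 = 4.5% → Blend 1
Silt: Blend 1 86/96 = 89.6%, the organic mix 169/179 = 94.4% → the organic mix
Sandy soil: Blend 1 89/353 = 25.2%, the organic mix 156/401 = 38.9% → the organic mix
Overall: Blend 1 656/2555 = 25.7%, the organic mix 591/2146 = 27.5% → the organic mix
(Neither sweeps every soil group, but the organic mix has the higher pooled rate.)

the organic mix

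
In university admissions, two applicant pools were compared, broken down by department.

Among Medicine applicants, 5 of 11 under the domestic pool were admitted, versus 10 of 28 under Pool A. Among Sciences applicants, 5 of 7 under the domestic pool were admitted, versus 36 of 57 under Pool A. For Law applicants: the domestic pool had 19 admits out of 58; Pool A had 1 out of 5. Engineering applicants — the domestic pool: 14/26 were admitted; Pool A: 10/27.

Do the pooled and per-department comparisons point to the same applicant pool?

Medicine: the domestic pool 5/11 = 45.5%, Pool A 10/28 = 35.7% → the domestic pool
Sciences: the domestic pool 5/7 = 71.4%, Pool A 36/57 = 63.2% → the domestic pool
Law: the domestic pool 19/58 = 32.8%, Pool A 1/5 = 20.0% → the domestic pool
Engineering: the domestic pool 14/26 = 53.8%, Pool A 10/27 = 37.0% → the domestic pool
Overall: the domestic pool 43/102 = 42.2%, Pool A 57/117 = 48.7% → Pool A
The domestic pool wins each department group but Pool A wins overall — the comparison reverses. The domestic pool's applicants skew toward Law, which has a lower base rate.

No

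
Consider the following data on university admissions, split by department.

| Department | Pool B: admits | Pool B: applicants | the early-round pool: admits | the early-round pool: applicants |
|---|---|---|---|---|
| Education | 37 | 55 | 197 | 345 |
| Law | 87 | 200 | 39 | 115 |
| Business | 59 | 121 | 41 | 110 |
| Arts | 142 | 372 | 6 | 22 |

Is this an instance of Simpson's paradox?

Education: Pool B 37/55 = 67.3%, the early-round pool 197/345 = 57.1% → Pool B
Law: Pool B 87/200 = 43.5%, the early-round pool 39/115 = 33.9% → Pool B
Business: Pool B 59/121 = 48.8%, the early-round pool 41/110 = 37.3% → Pool B
Arts: Pool B 142/372 = 38.2%, the early-round pool 6/22 = 27.3% → Pool B
Overall: Pool B 325/748 = 43.4%, the early-round pool 283/592 = 47.8% → the early-round pool
Pool B wins each department group but the early-round pool wins overall — the comparison reverses. Pool B's applicants skew toward Arts, which has a lower base rate.

Yes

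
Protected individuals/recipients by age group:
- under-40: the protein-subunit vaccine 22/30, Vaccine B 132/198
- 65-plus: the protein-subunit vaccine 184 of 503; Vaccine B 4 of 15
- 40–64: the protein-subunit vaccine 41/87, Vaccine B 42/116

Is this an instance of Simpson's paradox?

Yes

Under-40: the protein-subunit vaccine 22/30 = 73.3%, Vaccine B 132/198 = 66.7% → the protein-subunit vaccine
65-plus: the protein-subunit vaccine 184/503 = 36.6%, Vaccine B 4/15 = 26.7% → the protein-subunit vaccine
40–64: the protein-subunit vaccine 41/87 = 47.1%, Vaccine B 42/116 = 36.2% → the protein-subunit vaccine
Overall: the protein-subunit vaccine 247/620 = 39.8%, Vaccine B 178/329 = 54.1% → Vaccine B
The protein-subunit vaccine wins each age group but Vaccine B wins overall — the comparison reverses. The protein-subunit vaccine's recipients skew toward 65-plus, which has a lower base rate.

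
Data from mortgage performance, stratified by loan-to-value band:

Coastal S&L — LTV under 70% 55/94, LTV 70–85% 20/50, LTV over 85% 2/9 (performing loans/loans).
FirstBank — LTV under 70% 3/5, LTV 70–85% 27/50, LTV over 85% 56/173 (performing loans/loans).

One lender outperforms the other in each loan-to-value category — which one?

LTV under 70%: Coastal S&L 55/94 = 58.5%, FirstBank 3/5 = 60.0% → FirstBank
LTV 70–85%: Coastal S&L 20/50 = 40.0%, FirstBank 27/50 = 54.0% → FirstBank
LTV over 85%: Coastal S&L 2/9 = 22.2%, FirstBank 56/173 = 32.4% → FirstBank
FirstBank has the higher rate in all 3 groups.

FirstBank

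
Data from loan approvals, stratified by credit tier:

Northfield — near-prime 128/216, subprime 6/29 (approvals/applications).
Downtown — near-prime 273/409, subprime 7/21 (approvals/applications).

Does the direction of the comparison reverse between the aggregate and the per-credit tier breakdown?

Near-prime: Northfield 128/216 = 59.3%, Downtown 273/409 = 66.7% → Downtown
Subprime: Northfield 6/29 = 20.7%, Downtown 7/21 = 33.3% → Downtown
Overall: Northfield 134/245 = 54.7%, Downtown 280/430 = 65.1% → Downtown
Downtown wins overall and in every credit group — no reversal.

No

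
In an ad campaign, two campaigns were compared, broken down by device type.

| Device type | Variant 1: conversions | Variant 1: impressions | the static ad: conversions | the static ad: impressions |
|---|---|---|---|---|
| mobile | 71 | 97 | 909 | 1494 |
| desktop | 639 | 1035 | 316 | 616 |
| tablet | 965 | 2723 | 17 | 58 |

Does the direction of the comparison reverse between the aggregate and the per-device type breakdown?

Mobile: Variant 1 71/97 = 73.2%, the static ad 909/1494 = 60.8% → Variant 1
Desktop: Variant 1 639/1035 = 61.7%, the static ad 316/616 = 51.3% → Variant 1
Tablet: Variant 1 965/2723 = 35.4%, the static ad 17/58 = 29.3% → Variant 1
Overall: Variant 1 1675/3855 = 43.5%, the static ad 1242/2168 = 57.3% → the static ad
Variant 1 wins each device group but the static ad wins overall — the comparison reverses. Variant 1's impressions skew toward tablet, which has a lower base rate.

Yes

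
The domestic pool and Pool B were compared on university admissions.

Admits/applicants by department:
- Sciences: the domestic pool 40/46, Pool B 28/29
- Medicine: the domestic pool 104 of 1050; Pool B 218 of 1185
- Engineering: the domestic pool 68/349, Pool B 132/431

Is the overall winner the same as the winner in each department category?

Yes

Sciences: the domestic pool 40/46 = 87.0%, Pool B 28/29 = 96.6% → Pool B
Medicine: the domestic pool 104/1050 = 9.9%, Pool B 218/1185 = 18.4% → Pool B
Engineering: the domestic pool 68/349 = 19.5%, Pool B 132/431 = 30.6% → Pool B
Overall: the domestic pool 212/1445 = 14.7%, Pool B 378/1645 = 23.0% → Pool B
Pool B wins overall and in every department group — no reversal.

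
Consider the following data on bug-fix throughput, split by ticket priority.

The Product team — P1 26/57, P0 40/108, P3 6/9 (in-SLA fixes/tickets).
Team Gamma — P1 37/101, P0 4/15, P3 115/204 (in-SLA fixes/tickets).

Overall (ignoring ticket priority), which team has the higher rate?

P1: the Product team 26/57 = 45.6%, Team Gamma 37/101 = 36.6% → the Product team
P0: the Product team 40/108 = 37.0%, Team Gamma 4/15 = 26.7% → the Product team
P3: the Product team 6/9 = 66.7%, Team Gamma 115/204 = 56.4% → the Product team
Overall: the Product team 72/174 = 41.4%, Team Gamma 156/320 = 48.8% → Team Gamma
(The Product team wins every ticket group but Team Gamma wins overall — the Product team's tickets skew toward the low-rate P0 group.)

Team Gamma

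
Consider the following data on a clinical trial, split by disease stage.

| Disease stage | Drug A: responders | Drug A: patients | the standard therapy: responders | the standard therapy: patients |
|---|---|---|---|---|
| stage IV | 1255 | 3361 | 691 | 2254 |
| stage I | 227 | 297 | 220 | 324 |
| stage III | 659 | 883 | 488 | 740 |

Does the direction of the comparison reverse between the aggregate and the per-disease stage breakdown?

Stage IV: Drug A 1255/3361 = 37.3%, the standard therapy 691/2254 = 30.7% → Drug A
Stage I: Drug A 227/297 = 76.4%, the standard therapy 220/324 = 67.9% → Drug A
Stage III: Drug A 659/883 = 74.6%, the standard therapy 488/740 = 65.9% → Drug A
Overall: Drug A 2141/4541 = 47.1%, the standard therapy 1399/3318 = 42.2% → Drug A
Drug A wins overall and in every disease group — no reversal.

No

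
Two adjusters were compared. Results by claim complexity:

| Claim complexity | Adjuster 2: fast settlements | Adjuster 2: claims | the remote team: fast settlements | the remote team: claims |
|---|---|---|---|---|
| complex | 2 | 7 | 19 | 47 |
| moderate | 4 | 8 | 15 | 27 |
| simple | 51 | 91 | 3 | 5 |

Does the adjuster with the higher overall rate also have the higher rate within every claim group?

No

Complex: Adjuster 2 2/7 = 28.6%, the remote team 19/47 = 40.4% → the remote team
Moderate: Adjuster 2 4/8 = 50.0%, the remote team 15/27 = 55.6% → the remote team
Simple: Adjuster 2 51/91 = 56.0%, the remote team 3/5 = 60.0% → the remote team
Overall: Adjuster 2 57/106 = 53.8%, the remote team 37/79 = 46.8% → Adjuster 2
The remote team wins each claim group but Adjuster 2 wins overall — the comparison reverses. The remote team's claims skew toward complex, which has a lower base rate.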